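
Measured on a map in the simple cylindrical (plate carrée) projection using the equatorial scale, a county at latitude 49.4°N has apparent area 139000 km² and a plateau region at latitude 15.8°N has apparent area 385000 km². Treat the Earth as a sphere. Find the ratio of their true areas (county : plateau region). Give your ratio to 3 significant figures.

Plate carrée has h = 1 and k = sec φ, giving areal scale sec φ; true area = (apparent area) · cos φ.
True area of county: 139000 × cos(49.4°) = 139000 × 0.6508 = 90460 km².
True area of plateau region: 385000 × cos(15.8°) = 385000 × 0.9622 = 370500 km².
Ratio = 90460 / 370500 ≈ 0.244.

0.244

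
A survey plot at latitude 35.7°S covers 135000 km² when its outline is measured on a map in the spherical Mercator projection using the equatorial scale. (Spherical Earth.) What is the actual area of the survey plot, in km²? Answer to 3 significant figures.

89000 km²

Mercator is conformal, so the point scale is isotropic: h = k = sec φ = 1/cos φ.
Areal scale = k² = sec²φ = 1/cos²(35.7°) = 1/0.8121² = 1.516.
True area = apparent / (areal scale) = 135000 / 1.516 ≈ 89000 km².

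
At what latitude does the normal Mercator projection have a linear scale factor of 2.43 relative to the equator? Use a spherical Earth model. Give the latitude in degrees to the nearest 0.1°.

65.7°

Mercator scale is k = sec φ = 1/cos φ.
1/cos φ = 2.43  ⇒  cos φ = 0.4115  ⇒  φ = arccos(0.4115) ≈ 65.7°.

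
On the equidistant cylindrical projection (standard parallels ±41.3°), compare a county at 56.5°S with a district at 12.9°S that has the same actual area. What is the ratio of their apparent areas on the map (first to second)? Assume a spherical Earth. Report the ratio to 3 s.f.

In the equirectangular projection with standard parallel φ₀ = 41.3° (x = Rλ cos φ₀, y = Rφ), meridians are true-scale (h = 1) and the parallel scale is k = cos φ₀ / cos φ.
Areal scale at 56.5°: h·k = 1.000 × 1.361 = 1.361.
Areal scale at 12.9°: h·k = 1.000 × 0.7707 = 0.7707.
Ratio = 1.361/0.7707 ≈ 1.77.

1.77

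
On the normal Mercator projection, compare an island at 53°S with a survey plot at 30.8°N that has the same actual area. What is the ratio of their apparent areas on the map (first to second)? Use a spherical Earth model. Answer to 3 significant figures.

2.04

On Mercator, area is exaggerated by sec²φ = 1/cos²φ.
At 53°: sec²(53°) = 1/0.6018² = 2.761.
At 30.8°: sec²(30.8°) = 1/0.8590² = 1.355.
Ratio = 2.761/1.355 = cos²(30.8°)/cos²(53°) ≈ 2.04.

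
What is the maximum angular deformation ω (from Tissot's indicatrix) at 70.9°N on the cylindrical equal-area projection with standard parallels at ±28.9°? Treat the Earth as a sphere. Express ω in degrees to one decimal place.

Cylindrical equal-area (φ₀ = 28.9°): h = cos φ / cos 28.9° along meridians, k = cos 28.9° / cos φ along parallels; h·k = 1.
At 70.9°: h = 0.3738, k = 2.675; principal scales a = 2.675, b = 0.3738.
sin(ω/2) = (a − b)/(a + b) = 2.302/3.049 = 0.7548, so ω = 2 arcsin(0.7548) ≈ 98.0°.

98.0°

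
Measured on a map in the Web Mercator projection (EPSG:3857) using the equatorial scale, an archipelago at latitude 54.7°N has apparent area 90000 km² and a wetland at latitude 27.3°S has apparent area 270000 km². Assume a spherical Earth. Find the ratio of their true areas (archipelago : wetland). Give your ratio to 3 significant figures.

0.141

Mercator's areal exaggeration is sec²φ; hence true area = (apparent area) · cos²φ.
True area of archipelago: 90000 × cos²(54.7°) = 90000 × 0.3339 = 30050 km².
True area of wetland: 270000 × cos²(27.3°) = 270000 × 0.7896 = 213200 km².
Ratio = 30050 / 213200 ≈ 0.141.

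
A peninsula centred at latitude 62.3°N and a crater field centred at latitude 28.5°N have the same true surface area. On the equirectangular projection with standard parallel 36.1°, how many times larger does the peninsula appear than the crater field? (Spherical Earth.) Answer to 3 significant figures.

With standard parallel φ₀ = 36.1°, the equirectangular projection gives x = Rλ cos φ₀, y = Rφ, so h = 1 and k = cos 36.1° / cos φ.
Areal scale at 62.3°: h·k = 1.000 × 1.738 = 1.738.
Areal scale at 28.5°: h·k = 1.000 × 0.9194 = 0.9194.
Ratio = 1.738/0.9194 ≈ 1.89.

1.89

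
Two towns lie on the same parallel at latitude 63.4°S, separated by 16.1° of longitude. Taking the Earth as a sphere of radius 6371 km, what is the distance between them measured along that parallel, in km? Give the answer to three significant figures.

Arc length along a parallel = R cos φ · Δλ (with Δλ in radians).
= 6371 × cos 63.4° × (16.1° × π/180) = 6371 × 0.4478 × 0.2810 ≈ 802 km.

802 km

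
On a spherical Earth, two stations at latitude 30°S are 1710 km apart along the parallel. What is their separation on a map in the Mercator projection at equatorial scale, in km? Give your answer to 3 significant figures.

For Mercator, h = k = sec φ (a conformal cylindrical projection has a single point scale, 1/cos φ).
Along the parallel, k = sec 30° = 1/0.8660 = 1.155.
Map distance = 1710 × 1.155 ≈ 1970 km.

1970 km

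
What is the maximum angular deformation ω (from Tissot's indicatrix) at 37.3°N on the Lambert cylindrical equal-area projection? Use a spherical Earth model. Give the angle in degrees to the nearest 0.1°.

26.0°

The Lambert cylindrical equal-area projection is the cylindrical equal-area projection with its standard parallel at the equator (φ₀ = 0). For cylindrical equal-area with standard parallel φ₀, h = cos φ / cos φ₀ and k = cos φ₀ / cos φ, so h·k = 1.
At 37.3°: h = 0.7955, k = 1.257; principal scales a = 1.257, b = 0.7955.
sin(ω/2) = (a − b)/(a + b) = 0.4616/2.053 = 0.2249, so ω = 2 arcsin(0.2249) ≈ 26.0°.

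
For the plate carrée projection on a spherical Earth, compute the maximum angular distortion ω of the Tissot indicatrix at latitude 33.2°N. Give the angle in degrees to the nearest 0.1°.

For the equirectangular projection with φ₀ = 0 (plate carrée), h = 1 along meridians and k = sec φ along parallels.
At 33.2°: h = 1.000, k = 1.195; principal scales a = 1.195, b = 1.000.
sin(ω/2) = (a − b)/(a + b) = 0.1951/2.195 = 0.08887, so ω = 2 arcsin(0.08887) ≈ 10.2°.

10.2°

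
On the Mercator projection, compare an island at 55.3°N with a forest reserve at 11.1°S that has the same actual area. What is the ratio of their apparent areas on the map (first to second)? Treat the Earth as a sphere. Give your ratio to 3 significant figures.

Mercator areal scale is sec²φ.
At 55.3°: sec²(55.3°) = 1/0.5693² = 3.086.
At 11.1°: sec²(11.1°) = 1/0.9813² = 1.038.
Ratio = 3.086/1.038 = cos²(11.1°)/cos²(55.3°) ≈ 2.97.

2.97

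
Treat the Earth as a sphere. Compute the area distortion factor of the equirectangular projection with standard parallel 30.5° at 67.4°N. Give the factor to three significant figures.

2.24

With standard parallel φ₀ = 30.5°, the equirectangular projection gives x = Rλ cos φ₀, y = Rφ, so h = 1 and k = cos 30.5° / cos φ.
Areal scale = h·k = 1 × cos φ₀ / cos φ; at 67.4°, h = 1.000, k = 2.242, so h·k = 2.242.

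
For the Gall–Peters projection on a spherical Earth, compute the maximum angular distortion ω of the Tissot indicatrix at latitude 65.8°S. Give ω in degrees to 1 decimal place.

The Gall–Peters projection is cylindrical equal-area with φ₀ = 45°. Cylindrical equal-area (φ₀ = 45°): h = cos φ / cos 45° along meridians, k = cos 45° / cos φ along parallels; h·k = 1.
At 65.8°: h = 0.5797, k = 1.725; principal scales a = 1.725, b = 0.5797.
sin(ω/2) = (a − b)/(a + b) = 1.145/2.305 = 0.4969, so ω = 2 arcsin(0.4969) ≈ 59.6°.

59.6°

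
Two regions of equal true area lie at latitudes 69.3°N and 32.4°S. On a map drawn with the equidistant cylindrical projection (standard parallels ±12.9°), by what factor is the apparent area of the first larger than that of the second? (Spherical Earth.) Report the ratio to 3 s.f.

2.39

In the equirectangular projection with standard parallel φ₀ = 12.9° (x = Rλ cos φ₀, y = Rφ), meridians are true-scale (h = 1) and the parallel scale is k = cos φ₀ / cos φ.
Areal scale at 69.3°: h·k = 1.000 × 2.758 = 2.758.
Areal scale at 32.4°: h·k = 1.000 × 1.154 = 1.154.
Ratio = 2.758/1.154 ≈ 2.39.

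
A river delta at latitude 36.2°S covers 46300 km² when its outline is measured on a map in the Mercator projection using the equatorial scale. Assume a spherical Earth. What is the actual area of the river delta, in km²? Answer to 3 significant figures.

30100 km²

Mercator is conformal, so the point scale is isotropic: h = k = sec φ = 1/cos φ.
Areal scale = k² = sec²φ = 1/cos²(36.2°) = 1/0.8070² = 1.536.
True area = apparent / (areal scale) = 46300 / 1.536 ≈ 30100 km².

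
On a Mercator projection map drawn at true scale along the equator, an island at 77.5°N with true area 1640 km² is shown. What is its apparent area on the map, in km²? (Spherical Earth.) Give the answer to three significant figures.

35000 km²

The Mercator projection is conformal; its linear scale factor is the same in every direction and equals sec φ = 1/cos φ.
Areal scale = k² = sec²φ = 1/cos²(77.5°) = 1/0.2164² = 21.35.
Apparent area = 1640 × 21.35 ≈ 35000 km².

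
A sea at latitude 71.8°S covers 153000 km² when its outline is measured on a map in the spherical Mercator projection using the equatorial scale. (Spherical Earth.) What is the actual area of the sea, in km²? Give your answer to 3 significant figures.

The Mercator projection is conformal; its linear scale factor is the same in every direction and equals sec φ = 1/cos φ.
Areal scale = k² = sec²φ = 1/cos²(71.8°) = 1/0.3123² = 10.25.
True area = apparent / (areal scale) = 153000 / 10.25 ≈ 14900 km².

14900 km²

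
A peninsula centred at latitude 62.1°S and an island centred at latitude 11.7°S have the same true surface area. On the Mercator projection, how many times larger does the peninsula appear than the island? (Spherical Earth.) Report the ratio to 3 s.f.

4.38

Mercator areal scale is sec²φ.
At 62.1°: sec²(62.1°) = 1/0.4679² = 4.567.
At 11.7°: sec²(11.7°) = 1/0.9792² = 1.043.
Ratio = 4.567/1.043 = cos²(11.7°)/cos²(62.1°) ≈ 4.38.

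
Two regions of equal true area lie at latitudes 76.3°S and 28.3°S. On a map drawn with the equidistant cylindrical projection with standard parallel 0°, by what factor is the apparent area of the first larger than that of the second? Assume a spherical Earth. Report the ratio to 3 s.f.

3.72

For the equirectangular projection with φ₀ = 0 (plate carrée), h = 1 along meridians and k = sec φ along parallels.
Areal scale at 76.3°: h·k = 1.000 × 4.222 = 4.222.
Areal scale at 28.3°: h·k = 1.000 × 1.136 = 1.136.
Ratio = 4.222/1.136 ≈ 3.72.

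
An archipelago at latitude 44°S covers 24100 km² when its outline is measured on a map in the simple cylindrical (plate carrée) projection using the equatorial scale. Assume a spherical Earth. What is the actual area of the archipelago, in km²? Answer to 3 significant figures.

17300 km²

For the equirectangular projection with φ₀ = 0 (plate carrée), h = 1 along meridians and k = sec φ along parallels.
Areal scale = h·k = 1 × sec φ; at 44°, h = 1.000, k = 1.390, so h·k = 1.390.
True area = apparent / (areal scale) = 24100 / 1.390 ≈ 17300 km².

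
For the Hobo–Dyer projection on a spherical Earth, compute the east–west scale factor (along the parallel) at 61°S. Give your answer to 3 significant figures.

1.64

Hobo–Dyer is a cylindrical equal-area projection with standard parallels at ±37.5°. For cylindrical equal-area with standard parallel φ₀, h = cos φ / cos φ₀ and k = cos φ₀ / cos φ, so h·k = 1.
k = cos 37.5° / cos 61° = 0.7934/0.4848 = 1.636.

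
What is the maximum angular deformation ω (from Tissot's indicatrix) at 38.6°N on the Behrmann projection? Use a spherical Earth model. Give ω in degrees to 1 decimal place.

11.7°

The Behrmann projection is cylindrical equal-area with φ₀ = 30°. For cylindrical equal-area with standard parallel φ₀, h = cos φ / cos φ₀ and k = cos φ₀ / cos φ, so h·k = 1.
At 38.6°: h = 0.9024, k = 1.108; principal scales a = 1.108, b = 0.9024.
sin(ω/2) = (a − b)/(a + b) = 0.2057/2.011 = 0.1023, so ω = 2 arcsin(0.1023) ≈ 11.7°.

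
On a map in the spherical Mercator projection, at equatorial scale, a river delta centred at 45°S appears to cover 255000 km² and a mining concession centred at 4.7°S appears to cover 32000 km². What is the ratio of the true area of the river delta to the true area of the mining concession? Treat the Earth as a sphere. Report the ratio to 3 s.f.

4.01

Since Mercator area scale is 1/cos²φ, the true area equals the apparent area multiplied by cos²φ.
True area of river delta: 255000 × cos²(45°) = 255000 × 0.5000 = 127500 km².
True area of mining concession: 32000 × cos²(4.7°) = 32000 × 0.9933 = 31790 km².
Ratio = 127500 / 31790 ≈ 4.01.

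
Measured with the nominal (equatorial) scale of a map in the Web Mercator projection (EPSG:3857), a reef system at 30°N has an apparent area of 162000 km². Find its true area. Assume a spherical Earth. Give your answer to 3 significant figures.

The Mercator projection is conformal; its linear scale factor is the same in every direction and equals sec φ = 1/cos φ.
Areal scale = k² = sec²φ = 1/cos²(30°) = 1/0.8660² = 1.333.
True area = apparent / (areal scale) = 162000 / 1.333 ≈ 122000 km².

122000 km²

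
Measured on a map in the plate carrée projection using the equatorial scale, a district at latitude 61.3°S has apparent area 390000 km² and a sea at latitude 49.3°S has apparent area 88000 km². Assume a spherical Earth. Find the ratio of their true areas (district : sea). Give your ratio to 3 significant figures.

Plate carrée has h = 1 and k = sec φ, giving areal scale sec φ; true area = (apparent area) · cos φ.
True area of district: 390000 × cos(61.3°) = 390000 × 0.4802 = 187300 km².
True area of sea: 88000 × cos(49.3°) = 88000 × 0.6521 = 57380 km².
Ratio = 187300 / 57380 ≈ 3.26.

3.26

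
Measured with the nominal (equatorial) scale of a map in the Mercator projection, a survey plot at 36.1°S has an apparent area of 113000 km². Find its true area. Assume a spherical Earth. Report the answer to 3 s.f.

Mercator is conformal, so the point scale is isotropic: h = k = sec φ = 1/cos φ.
Areal scale = k² = sec²φ = 1/cos²(36.1°) = 1/0.8080² = 1.532.
True area = apparent / (areal scale) = 113000 / 1.532 ≈ 73800 km².

73800 km²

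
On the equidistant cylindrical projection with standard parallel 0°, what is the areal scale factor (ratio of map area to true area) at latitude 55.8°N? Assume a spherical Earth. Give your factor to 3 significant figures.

1.78

Plate carrée maps x = Rλ, y = Rφ. The meridian scale is h = 1 and the parallel scale is k = 1/cos φ = sec φ.
Areal scale = h·k = 1 × sec φ; at 55.8°, h = 1.000, k = 1.779, so h·k = 1.779.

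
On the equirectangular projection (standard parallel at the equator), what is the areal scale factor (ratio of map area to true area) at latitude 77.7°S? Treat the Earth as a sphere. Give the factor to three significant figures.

4.69

For the equirectangular projection with φ₀ = 0 (plate carrée), h = 1 along meridians and k = sec φ along parallels.
Areal scale = h·k = 1 × sec φ; at 77.7°, h = 1.000, k = 4.694, so h·k = 4.694.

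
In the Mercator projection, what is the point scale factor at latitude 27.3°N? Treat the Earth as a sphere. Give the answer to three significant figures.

The Mercator projection is conformal; its linear scale factor is the same in every direction and equals sec φ = 1/cos φ.
k = 1/cos 27.3° = 1/0.8886 = 1.125.

1.13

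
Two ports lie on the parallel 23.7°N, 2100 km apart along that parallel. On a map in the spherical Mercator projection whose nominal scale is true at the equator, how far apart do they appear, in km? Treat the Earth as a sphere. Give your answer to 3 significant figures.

For Mercator, h = k = sec φ (a conformal cylindrical projection has a single point scale, 1/cos φ).
Along the parallel, k = sec 23.7° = 1/0.9157 = 1.092.
Map distance = 2100 × 1.092 ≈ 2290 km.

2290 km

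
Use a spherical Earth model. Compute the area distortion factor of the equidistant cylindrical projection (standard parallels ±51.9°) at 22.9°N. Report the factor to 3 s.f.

In the equirectangular projection with standard parallel φ₀ = 51.9° (x = Rλ cos φ₀, y = Rφ), meridians are true-scale (h = 1) and the parallel scale is k = cos φ₀ / cos φ.
Areal scale = h·k = 1 × cos φ₀ / cos φ; at 22.9°, h = 1.000, k = 0.6698, so h·k = 0.6698.

0.670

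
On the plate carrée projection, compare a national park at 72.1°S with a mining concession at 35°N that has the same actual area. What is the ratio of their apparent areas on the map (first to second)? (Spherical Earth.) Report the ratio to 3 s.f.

In the plate carrée (x = Rλ, y = Rφ), meridians are true-scale (h = 1) and parallels are stretched by k = sec φ.
Areal scale at 72.1°: h·k = 1.000 × 3.254 = 3.254.
Areal scale at 35°: h·k = 1.000 × 1.221 = 1.221.
Ratio = 3.254/1.221 ≈ 2.67.

2.67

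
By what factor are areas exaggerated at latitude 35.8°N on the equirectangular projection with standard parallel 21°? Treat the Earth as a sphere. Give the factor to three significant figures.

In the equirectangular projection with standard parallel φ₀ = 21° (x = Rλ cos φ₀, y = Rφ), meridians are true-scale (h = 1) and the parallel scale is k = cos φ₀ / cos φ.
Areal scale = h·k = 1 × cos φ₀ / cos φ; at 35.8°, h = 1.000, k = 1.151, so h·k = 1.151.

1.15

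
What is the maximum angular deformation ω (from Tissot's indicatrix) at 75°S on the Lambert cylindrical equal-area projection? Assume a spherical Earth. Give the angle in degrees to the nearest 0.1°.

122.0°

The Lambert cylindrical equal-area projection is the cylindrical equal-area projection with its standard parallel at the equator (φ₀ = 0). A cylindrical equal-area projection with standard parallel φ₀ has meridian scale h = cos φ / cos φ₀ and parallel scale k = cos φ₀ / cos φ (so areas are preserved, h·k = 1).
At 75°: h = 0.2588, k = 3.864; principal scales a = 3.864, b = 0.2588.
sin(ω/2) = (a − b)/(a + b) = 3.605/4.123 = 0.8744, so ω = 2 arcsin(0.8744) ≈ 122.0°.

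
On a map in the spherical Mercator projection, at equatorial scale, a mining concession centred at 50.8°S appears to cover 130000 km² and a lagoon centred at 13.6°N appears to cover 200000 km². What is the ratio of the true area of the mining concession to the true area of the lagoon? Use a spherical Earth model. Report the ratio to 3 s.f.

Mercator's areal exaggeration is sec²φ; hence true area = (apparent area) · cos²φ.
True area of mining concession: 130000 × cos²(50.8°) = 130000 × 0.3995 = 51930 km².
True area of lagoon: 200000 × cos²(13.6°) = 200000 × 0.9447 = 188900 km².
Ratio = 51930 / 188900 ≈ 0.275.

0.275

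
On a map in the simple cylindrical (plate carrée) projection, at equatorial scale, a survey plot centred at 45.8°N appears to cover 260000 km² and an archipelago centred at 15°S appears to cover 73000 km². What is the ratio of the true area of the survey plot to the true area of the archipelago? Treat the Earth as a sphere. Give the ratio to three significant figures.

2.57

On the plate carrée, areal scale = h·k = 1 × sec φ, so true area = apparent × cos φ.
True area of survey plot: 260000 × cos(45.8°) = 260000 × 0.6972 = 181300 km².
True area of archipelago: 73000 × cos(15°) = 73000 × 0.9659 = 70510 km².
Ratio = 181300 / 70510 ≈ 2.57.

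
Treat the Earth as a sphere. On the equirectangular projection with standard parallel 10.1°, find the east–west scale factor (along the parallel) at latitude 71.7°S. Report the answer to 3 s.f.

3.14

In the equirectangular projection with standard parallel φ₀ = 10.1° (x = Rλ cos φ₀, y = Rφ), meridians are true-scale (h = 1) and the parallel scale is k = cos φ₀ / cos φ.
k = cos 10.1° / cos 71.7° = 0.9845/0.3140 = 3.135.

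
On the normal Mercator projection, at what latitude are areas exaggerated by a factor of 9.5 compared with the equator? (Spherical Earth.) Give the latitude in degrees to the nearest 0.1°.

Mercator areal scale is sec²φ.
sec²φ = 9.5  ⇒  cos²φ = 0.1053  ⇒  cos φ = 0.3244.
φ = arccos(0.3244) ≈ 71.1°.

71.1°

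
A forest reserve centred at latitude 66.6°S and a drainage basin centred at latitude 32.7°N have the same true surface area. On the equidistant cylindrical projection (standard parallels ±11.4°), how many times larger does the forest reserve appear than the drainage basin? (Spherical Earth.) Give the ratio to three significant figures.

With standard parallel φ₀ = 11.4°, the equirectangular projection gives x = Rλ cos φ₀, y = Rφ, so h = 1 and k = cos 11.4° / cos φ.
Areal scale at 66.6°: h·k = 1.000 × 2.468 = 2.468.
Areal scale at 32.7°: h·k = 1.000 × 1.165 = 1.165.
Ratio = 2.468/1.165 ≈ 2.12.

2.12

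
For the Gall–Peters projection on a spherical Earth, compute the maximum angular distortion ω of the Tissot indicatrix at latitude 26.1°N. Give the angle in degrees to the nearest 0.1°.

The Gall–Peters projection is cylindrical equal-area with φ₀ = 45°. Cylindrical equal-area (φ₀ = 45°): h = cos φ / cos 45° along meridians, k = cos 45° / cos φ along parallels; h·k = 1.
At 26.1°: h = 1.270, k = 0.7874; principal scales a = 1.270, b = 0.7874.
sin(ω/2) = (a − b)/(a + b) = 0.4826/2.057 = 0.2346, so ω = 2 arcsin(0.2346) ≈ 27.1°.

27.1°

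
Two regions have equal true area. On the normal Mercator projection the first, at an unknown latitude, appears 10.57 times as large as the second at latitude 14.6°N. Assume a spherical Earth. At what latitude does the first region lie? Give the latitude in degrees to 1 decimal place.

Mercator areal scale is sec²φ, so apparent-area ratio = sec²φ₁ / sec²φ₂ = cos²φ₂ / cos²φ₁.
cos²φ₂ / cos²φ₁ = 10.57  ⇒  cos φ₁ = cos 14.6° / √10.57 = 0.9677/3.251 = 0.2977.
φ₁ = arccos(0.2977) ≈ 72.7°.

72.7°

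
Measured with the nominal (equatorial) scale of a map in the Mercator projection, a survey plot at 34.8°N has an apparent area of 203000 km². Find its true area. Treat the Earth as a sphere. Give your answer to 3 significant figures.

137000 km²

Mercator is conformal, so the point scale is isotropic: h = k = sec φ = 1/cos φ.
Areal scale = k² = sec²φ = 1/cos²(34.8°) = 1/0.8211² = 1.483.
True area = apparent / (areal scale) = 203000 / 1.483 ≈ 137000 km².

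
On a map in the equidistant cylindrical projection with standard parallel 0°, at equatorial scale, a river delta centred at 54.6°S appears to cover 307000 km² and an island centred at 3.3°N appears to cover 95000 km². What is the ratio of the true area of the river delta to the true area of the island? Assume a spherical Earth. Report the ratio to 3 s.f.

Plate carrée has h = 1 and k = sec φ, giving areal scale sec φ; true area = (apparent area) · cos φ.
True area of river delta: 307000 × cos(54.6°) = 307000 × 0.5793 = 177800 km².
True area of island: 95000 × cos(3.3°) = 95000 × 0.9983 = 94840 km².
Ratio = 177800 / 94840 ≈ 1.88.

1.88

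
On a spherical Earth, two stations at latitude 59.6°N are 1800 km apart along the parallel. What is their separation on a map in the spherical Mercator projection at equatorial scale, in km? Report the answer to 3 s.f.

3560 km

Mercator is conformal, so the point scale is isotropic: h = k = sec φ = 1/cos φ.
Along the parallel, k = sec 59.6° = 1/0.5060 = 1.976.
Map distance = 1800 × 1.976 ≈ 3560 km.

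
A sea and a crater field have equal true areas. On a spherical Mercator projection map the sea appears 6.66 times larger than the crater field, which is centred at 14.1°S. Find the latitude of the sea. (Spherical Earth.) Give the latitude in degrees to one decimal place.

For equal true areas on Mercator, apparent areas scale as sec²φ, so the ratio is cos²φ₂ / cos²φ₁.
cos²φ₂ / cos²φ₁ = 6.66  ⇒  cos φ₁ = cos 14.1° / √6.66 = 0.9699/2.581 = 0.3758.
φ₁ = arccos(0.3758) ≈ 67.9°.

67.9°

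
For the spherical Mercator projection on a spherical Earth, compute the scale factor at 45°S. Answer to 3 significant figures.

1.41

For Mercator, h = k = sec φ (a conformal cylindrical projection has a single point scale, 1/cos φ).
k = 1/cos 45° = 1/0.7071 = 1.414.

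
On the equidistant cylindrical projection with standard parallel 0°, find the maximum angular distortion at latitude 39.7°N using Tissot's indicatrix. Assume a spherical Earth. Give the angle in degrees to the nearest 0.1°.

For the equirectangular projection with φ₀ = 0 (plate carrée), h = 1 along meridians and k = sec φ along parallels.
At 39.7°: h = 1.000, k = 1.300; principal scales a = 1.300, b = 1.000.
sin(ω/2) = (a − b)/(a + b) = 0.2997/2.300 = 0.1303, so ω = 2 arcsin(0.1303) ≈ 15.0°.

15.0°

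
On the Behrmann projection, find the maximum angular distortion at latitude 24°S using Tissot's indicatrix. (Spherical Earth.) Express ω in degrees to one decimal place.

6.1°

Behrmann is a cylindrical equal-area projection with standard parallels at ±30°. Cylindrical equal-area (φ₀ = 30°): h = cos φ / cos 30° along meridians, k = cos 30° / cos φ along parallels; h·k = 1.
At 24°: h = 1.055, k = 0.9480; principal scales a = 1.055, b = 0.9480.
sin(ω/2) = (a − b)/(a + b) = 0.1069/2.003 = 0.05337, so ω = 2 arcsin(0.05337) ≈ 6.1°.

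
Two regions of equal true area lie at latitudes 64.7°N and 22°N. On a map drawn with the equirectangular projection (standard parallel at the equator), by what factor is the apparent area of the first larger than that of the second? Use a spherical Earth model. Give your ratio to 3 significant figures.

In the plate carrée (x = Rλ, y = Rφ), meridians are true-scale (h = 1) and parallels are stretched by k = sec φ.
Areal scale at 64.7°: h·k = 1.000 × 2.340 = 2.340.
Areal scale at 22°: h·k = 1.000 × 1.079 = 1.079.
Ratio = 2.340/1.079 ≈ 2.17.

2.17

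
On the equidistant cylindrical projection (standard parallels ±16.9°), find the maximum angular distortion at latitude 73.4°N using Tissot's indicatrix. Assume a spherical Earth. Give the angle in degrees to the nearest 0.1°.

65.4°

With standard parallel φ₀ = 16.9°, the equirectangular projection gives x = Rλ cos φ₀, y = Rφ, so h = 1 and k = cos 16.9° / cos φ.
At 73.4°: h = 1.000, k = 3.349; principal scales a = 3.349, b = 1.000.
sin(ω/2) = (a − b)/(a + b) = 2.349/4.349 = 0.5401, so ω = 2 arcsin(0.5401) ≈ 65.4°.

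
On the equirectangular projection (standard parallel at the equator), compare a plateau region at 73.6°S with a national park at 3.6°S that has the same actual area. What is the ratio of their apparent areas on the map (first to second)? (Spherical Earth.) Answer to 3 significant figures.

3.53

In the plate carrée (x = Rλ, y = Rφ), meridians are true-scale (h = 1) and parallels are stretched by k = sec φ.
Areal scale at 73.6°: h·k = 1.000 × 3.542 = 3.542.
Areal scale at 3.6°: h·k = 1.000 × 1.002 = 1.002.
Ratio = 3.542/1.002 ≈ 3.53.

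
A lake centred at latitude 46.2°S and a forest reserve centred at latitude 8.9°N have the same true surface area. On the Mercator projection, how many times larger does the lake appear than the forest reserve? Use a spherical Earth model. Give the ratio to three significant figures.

2.04

Mercator areal scale is sec²φ.
At 46.2°: sec²(46.2°) = 1/0.6921² = 2.087.
At 8.9°: sec²(8.9°) = 1/0.9880² = 1.025.
Ratio = 2.087/1.025 = cos²(8.9°)/cos²(46.2°) ≈ 2.04.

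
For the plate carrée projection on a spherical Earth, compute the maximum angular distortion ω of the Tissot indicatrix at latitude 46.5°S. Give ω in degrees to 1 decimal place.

For the equirectangular projection with φ₀ = 0 (plate carrée), h = 1 along meridians and k = sec φ along parallels.
At 46.5°: h = 1.000, k = 1.453; principal scales a = 1.453, b = 1.000.
sin(ω/2) = (a − b)/(a + b) = 0.4527/2.453 = 0.1846, so ω = 2 arcsin(0.1846) ≈ 21.3°.

21.3°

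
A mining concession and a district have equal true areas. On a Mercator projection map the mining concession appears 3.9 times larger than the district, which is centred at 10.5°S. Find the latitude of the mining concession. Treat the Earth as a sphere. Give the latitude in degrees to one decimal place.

Mercator areal scale is sec²φ, so apparent-area ratio = sec²φ₁ / sec²φ₂ = cos²φ₂ / cos²φ₁.
cos²φ₂ / cos²φ₁ = 3.9  ⇒  cos φ₁ = cos 10.5° / √3.9 = 0.9833/1.975 = 0.4979.
φ₁ = arccos(0.4979) ≈ 60.1°.

60.1°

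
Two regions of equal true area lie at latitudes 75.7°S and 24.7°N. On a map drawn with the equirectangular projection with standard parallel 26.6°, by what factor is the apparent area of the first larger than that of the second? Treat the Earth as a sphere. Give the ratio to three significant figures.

3.68

In the equirectangular projection with standard parallel φ₀ = 26.6° (x = Rλ cos φ₀, y = Rφ), meridians are true-scale (h = 1) and the parallel scale is k = cos φ₀ / cos φ.
Areal scale at 75.7°: h·k = 1.000 × 3.620 = 3.620.
Areal scale at 24.7°: h·k = 1.000 × 0.9842 = 0.9842.
Ratio = 3.620/0.9842 ≈ 3.68.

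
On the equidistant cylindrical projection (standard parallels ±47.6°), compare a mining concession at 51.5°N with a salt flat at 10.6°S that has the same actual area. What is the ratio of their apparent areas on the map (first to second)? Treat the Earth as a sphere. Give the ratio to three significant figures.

1.58

With standard parallel φ₀ = 47.6°, the equirectangular projection gives x = Rλ cos φ₀, y = Rφ, so h = 1 and k = cos 47.6° / cos φ.
Areal scale at 51.5°: h·k = 1.000 × 1.083 = 1.083.
Areal scale at 10.6°: h·k = 1.000 × 0.6860 = 0.6860.
Ratio = 1.083/0.6860 ≈ 1.58.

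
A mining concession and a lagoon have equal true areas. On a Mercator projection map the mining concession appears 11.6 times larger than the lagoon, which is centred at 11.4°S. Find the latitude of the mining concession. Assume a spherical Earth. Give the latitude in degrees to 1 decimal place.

Mercator areal scale is sec²φ, so apparent-area ratio = sec²φ₁ / sec²φ₂ = cos²φ₂ / cos²φ₁.
cos²φ₂ / cos²φ₁ = 11.6  ⇒  cos φ₁ = cos 11.4° / √11.6 = 0.9803/3.406 = 0.2878.
φ₁ = arccos(0.2878) ≈ 73.3°.

73.3°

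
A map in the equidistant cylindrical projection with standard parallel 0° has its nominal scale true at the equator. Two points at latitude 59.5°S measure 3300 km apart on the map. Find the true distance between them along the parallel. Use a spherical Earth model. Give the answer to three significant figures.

1670 km

For the equirectangular projection with φ₀ = 0 (plate carrée), h = 1 along meridians and k = sec φ along parallels.
Along the parallel at 59.5°, map distances are exaggerated by k = sec 59.5° = 1.970.
True distance = 3300 / 1.970 = 3300 × cos 59.5° ≈ 1670 km.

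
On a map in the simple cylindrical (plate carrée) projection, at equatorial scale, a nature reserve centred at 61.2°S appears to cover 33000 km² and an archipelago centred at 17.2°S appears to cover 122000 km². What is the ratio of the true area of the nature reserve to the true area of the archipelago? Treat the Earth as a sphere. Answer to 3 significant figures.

Plate carrée has h = 1 and k = sec φ, giving areal scale sec φ; true area = (apparent area) · cos φ.
True area of nature reserve: 33000 × cos(61.2°) = 33000 × 0.4818 = 15900 km².
True area of archipelago: 122000 × cos(17.2°) = 122000 × 0.9553 = 116500 km².
Ratio = 15900 / 116500 ≈ 0.136.

0.136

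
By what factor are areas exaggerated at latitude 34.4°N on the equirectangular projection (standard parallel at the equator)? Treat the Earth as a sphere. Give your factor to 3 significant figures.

1.21

Plate carrée maps x = Rλ, y = Rφ. The meridian scale is h = 1 and the parallel scale is k = 1/cos φ = sec φ.
Areal scale = h·k = 1 × sec φ; at 34.4°, h = 1.000, k = 1.212, so h·k = 1.212.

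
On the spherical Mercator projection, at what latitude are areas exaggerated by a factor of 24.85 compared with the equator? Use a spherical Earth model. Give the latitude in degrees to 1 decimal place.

78.4°

Mercator areal scale is sec²φ.
sec²φ = 24.85  ⇒  cos²φ = 0.04024  ⇒  cos φ = 0.2006.
φ = arccos(0.2006) ≈ 78.4°.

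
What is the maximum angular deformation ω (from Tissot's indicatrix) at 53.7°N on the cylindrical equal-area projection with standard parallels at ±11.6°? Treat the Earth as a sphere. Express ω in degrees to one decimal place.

A cylindrical equal-area projection with standard parallel φ₀ has meridian scale h = cos φ / cos φ₀ and parallel scale k = cos φ₀ / cos φ (so areas are preserved, h·k = 1).
At 53.7°: h = 0.6044, k = 1.655; principal scales a = 1.655, b = 0.6044.
sin(ω/2) = (a − b)/(a + b) = 1.050/2.259 = 0.4649, so ω = 2 arcsin(0.4649) ≈ 55.4°.

55.4°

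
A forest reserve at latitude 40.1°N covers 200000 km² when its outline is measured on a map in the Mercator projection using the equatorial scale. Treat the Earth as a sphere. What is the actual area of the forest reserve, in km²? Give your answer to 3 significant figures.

For Mercator, h = k = sec φ (a conformal cylindrical projection has a single point scale, 1/cos φ).
Areal scale = k² = sec²φ = 1/cos²(40.1°) = 1/0.7649² = 1.709.
True area = apparent / (areal scale) = 200000 / 1.709 ≈ 117000 km².

117000 km²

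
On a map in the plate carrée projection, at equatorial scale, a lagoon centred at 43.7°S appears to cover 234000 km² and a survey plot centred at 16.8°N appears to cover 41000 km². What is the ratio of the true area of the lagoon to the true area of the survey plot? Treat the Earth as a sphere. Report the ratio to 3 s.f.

4.31

Plate carrée has h = 1 and k = sec φ, giving areal scale sec φ; true area = (apparent area) · cos φ.
True area of lagoon: 234000 × cos(43.7°) = 234000 × 0.7230 = 169200 km².
True area of survey plot: 41000 × cos(16.8°) = 41000 × 0.9573 = 39250 km².
Ratio = 169200 / 39250 ≈ 4.31.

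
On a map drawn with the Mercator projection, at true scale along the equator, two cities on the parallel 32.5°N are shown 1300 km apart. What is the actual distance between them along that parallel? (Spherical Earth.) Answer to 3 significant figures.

1100 km

Mercator is conformal, so the point scale is isotropic: h = k = sec φ = 1/cos φ.
Along the parallel at 32.5°, map distances are exaggerated by k = sec 32.5° = 1.186.
True distance = 1300 / 1.186 = 1300 × cos 32.5° ≈ 1100 km.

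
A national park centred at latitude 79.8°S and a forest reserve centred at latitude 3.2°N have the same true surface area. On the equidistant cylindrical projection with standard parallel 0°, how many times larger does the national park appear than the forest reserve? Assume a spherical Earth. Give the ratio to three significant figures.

For the equirectangular projection with φ₀ = 0 (plate carrée), h = 1 along meridians and k = sec φ along parallels.
Areal scale at 79.8°: h·k = 1.000 × 5.647 = 5.647.
Areal scale at 3.2°: h·k = 1.000 × 1.002 = 1.002.
Ratio = 5.647/1.002 ≈ 5.64.

5.64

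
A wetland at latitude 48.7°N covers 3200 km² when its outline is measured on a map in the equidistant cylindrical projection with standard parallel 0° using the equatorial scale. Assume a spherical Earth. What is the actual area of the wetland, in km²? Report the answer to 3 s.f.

2110 km²

For the equirectangular projection with φ₀ = 0 (plate carrée), h = 1 along meridians and k = sec φ along parallels.
Areal scale = h·k = 1 × sec φ; at 48.7°, h = 1.000, k = 1.515, so h·k = 1.515.
True area = apparent / (areal scale) = 3200 / 1.515 ≈ 2110 km².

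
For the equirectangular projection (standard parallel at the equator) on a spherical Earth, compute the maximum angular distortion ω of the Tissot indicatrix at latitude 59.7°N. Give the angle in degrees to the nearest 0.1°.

38.5°

In the plate carrée (x = Rλ, y = Rφ), meridians are true-scale (h = 1) and parallels are stretched by k = sec φ.
At 59.7°: h = 1.000, k = 1.982; principal scales a = 1.982, b = 1.000.
sin(ω/2) = (a − b)/(a + b) = 0.9821/2.982 = 0.3293, so ω = 2 arcsin(0.3293) ≈ 38.5°.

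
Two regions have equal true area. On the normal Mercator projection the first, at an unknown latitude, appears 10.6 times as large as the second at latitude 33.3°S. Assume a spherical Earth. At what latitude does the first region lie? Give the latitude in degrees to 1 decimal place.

75.1°

On Mercator, (apparent₁)/(apparent₂) = sec²φ₁ / sec²φ₂ when true areas are equal.
cos²φ₂ / cos²φ₁ = 10.6  ⇒  cos φ₁ = cos 33.3° / √10.6 = 0.8358/3.256 = 0.2567.
φ₁ = arccos(0.2567) ≈ 75.1°.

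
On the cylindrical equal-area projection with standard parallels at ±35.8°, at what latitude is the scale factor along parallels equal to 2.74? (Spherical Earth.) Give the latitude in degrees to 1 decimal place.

72.8°

Cylindrical equal-area (φ₀ = 35.8°): h = cos φ / cos 35.8° along meridians, k = cos 35.8° / cos φ along parallels; h·k = 1.
k = cos φ₀ / cos φ = 2.74  ⇒  cos φ = cos 35.8° / 2.74 = 0.2960.
φ = arccos(0.2960) ≈ 72.8°.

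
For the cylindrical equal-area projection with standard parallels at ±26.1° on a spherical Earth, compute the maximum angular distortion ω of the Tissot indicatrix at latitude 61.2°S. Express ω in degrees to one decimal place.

A cylindrical equal-area projection with standard parallel φ₀ has meridian scale h = cos φ / cos φ₀ and parallel scale k = cos φ₀ / cos φ (so areas are preserved, h·k = 1).
At 61.2°: h = 0.5365, k = 1.864; principal scales a = 1.864, b = 0.5365.
sin(ω/2) = (a − b)/(a + b) = 1.328/2.401 = 0.5531, so ω = 2 arcsin(0.5531) ≈ 67.2°.

67.2°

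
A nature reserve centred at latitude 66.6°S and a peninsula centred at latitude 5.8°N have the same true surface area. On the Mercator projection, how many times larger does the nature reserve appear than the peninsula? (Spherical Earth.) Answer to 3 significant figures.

6.28

Mercator is conformal with k = sec φ, so areal scale = k² = sec²φ.
At 66.6°: sec²(66.6°) = 1/0.3971² = 6.340.
At 5.8°: sec²(5.8°) = 1/0.9949² = 1.010.
Ratio = 6.340/1.010 = cos²(5.8°)/cos²(66.6°) ≈ 6.28.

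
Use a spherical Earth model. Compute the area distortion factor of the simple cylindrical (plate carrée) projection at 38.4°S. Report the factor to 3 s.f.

1.28

In the plate carrée (x = Rλ, y = Rφ), meridians are true-scale (h = 1) and parallels are stretched by k = sec φ.
Areal scale = h·k = 1 × sec φ; at 38.4°, h = 1.000, k = 1.276, so h·k = 1.276.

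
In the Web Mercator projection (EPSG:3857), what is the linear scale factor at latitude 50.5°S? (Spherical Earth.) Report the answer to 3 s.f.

The Mercator projection is conformal; its linear scale factor is the same in every direction and equals sec φ = 1/cos φ.
k = 1/cos 50.5° = 1/0.6361 = 1.572.

1.57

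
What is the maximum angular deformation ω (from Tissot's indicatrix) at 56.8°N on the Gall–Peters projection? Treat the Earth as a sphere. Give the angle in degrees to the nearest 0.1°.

29.0°

The Gall–Peters projection is cylindrical equal-area with φ₀ = 45°. A cylindrical equal-area projection with standard parallel φ₀ has meridian scale h = cos φ / cos φ₀ and parallel scale k = cos φ₀ / cos φ (so areas are preserved, h·k = 1).
At 56.8°: h = 0.7744, k = 1.291; principal scales a = 1.291, b = 0.7744.
sin(ω/2) = (a − b)/(a + b) = 0.5170/2.066 = 0.2503, so ω = 2 arcsin(0.2503) ≈ 29.0°.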